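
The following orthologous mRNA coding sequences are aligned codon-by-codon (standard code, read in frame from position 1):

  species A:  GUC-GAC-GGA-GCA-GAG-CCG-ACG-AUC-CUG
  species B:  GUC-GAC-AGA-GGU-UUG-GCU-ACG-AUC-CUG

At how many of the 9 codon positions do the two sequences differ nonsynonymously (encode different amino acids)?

4

Codon 1: GUC Val / GUC Val — identical.
Codon 2: GAC Asp / GAC Asp — identical.
Codon 3: GGA Gly / AGA Arg — nonsynonymous.
Codon 4: GCA Ala / GGU Gly — nonsynonymous.
Codon 5: GAG Glu / UUG Leu — nonsynonymous.
Codon 6: CCG Pro / GCU Ala — nonsynonymous.
Codon 7: ACG Thr / ACG Thr — identical.
Codon 8: AUC Ile / AUC Ile — identical.
Codon 9: CUG Leu / CUG Leu — identical.
Nonsynonymous differences: 4.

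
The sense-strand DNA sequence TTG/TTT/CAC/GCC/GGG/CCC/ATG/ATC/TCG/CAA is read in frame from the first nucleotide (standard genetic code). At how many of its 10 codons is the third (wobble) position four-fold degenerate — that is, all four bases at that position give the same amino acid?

4

Codon 1 TTG (Leu): third position 2-fold.
Codon 2 TTT (Phe): third position 2-fold.
Codon 3 CAC (His): third position 2-fold.
Codon 4 GCC (Ala): third position 4-fold.
Codon 5 GGG (Gly): third position 4-fold.
Codon 6 CCC (Pro): third position 4-fold.
Codon 7 ATG (Met): third position 1-fold.
Codon 8 ATC (Ile): third position 3-fold.
Codon 9 TCG (Ser): third position 4-fold.
Codon 10 CAA (Gln): third position 2-fold.
Four-fold degenerate third positions: 4.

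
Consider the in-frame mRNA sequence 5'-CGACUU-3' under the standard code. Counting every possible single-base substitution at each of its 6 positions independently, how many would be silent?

7

Codon 1 (CGA, Arg): 4 synonymous substitutions.
Codon 2 (CUU, Leu): 3 synonymous substitutions.
Total: 4 + 3 = 7.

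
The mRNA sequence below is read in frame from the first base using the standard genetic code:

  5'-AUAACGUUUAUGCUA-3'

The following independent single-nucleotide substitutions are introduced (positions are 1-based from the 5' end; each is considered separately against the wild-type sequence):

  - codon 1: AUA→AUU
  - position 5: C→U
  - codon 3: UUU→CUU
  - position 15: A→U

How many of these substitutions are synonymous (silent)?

2

Codon 1: AUA (Ile) → AUU (Ile) — synonymous.
Codon 2: ACG (Thr) → AUG (Met) — missense.
Codon 3: UUU (Phe) → CUU (Leu) — missense.
Codon 5: CUA (Leu) → CUU (Leu) — synonymous.
Synonymous: 2 of 4.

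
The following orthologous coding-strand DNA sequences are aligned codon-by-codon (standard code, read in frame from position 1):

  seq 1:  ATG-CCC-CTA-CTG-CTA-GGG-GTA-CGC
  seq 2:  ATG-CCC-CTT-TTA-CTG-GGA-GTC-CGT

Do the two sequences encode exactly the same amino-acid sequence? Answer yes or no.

Codon 1: ATG Met / ATG Met — identical.
Codon 2: CCC Pro / CCC Pro — identical.
Codon 3: CTA Leu / CTT Leu — synonymous.
Codon 4: CTG Leu / TTA Leu — synonymous.
Codon 5: CTA Leu / CTG Leu — synonymous.
Codon 6: GGG Gly / GGA Gly — synonymous.
Codon 7: GTA Val / GTC Val — synonymous.
Codon 8: CGC Arg / CGT Arg — synonymous.
Nonsynonymous differences: 0 → same protein.

yes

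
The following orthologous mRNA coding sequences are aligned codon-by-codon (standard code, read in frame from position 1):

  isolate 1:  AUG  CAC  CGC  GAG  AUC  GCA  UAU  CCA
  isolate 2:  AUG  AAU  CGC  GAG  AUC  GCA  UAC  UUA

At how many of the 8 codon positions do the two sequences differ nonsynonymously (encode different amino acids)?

Codon 1: AUG Met / AUG Met — identical.
Codon 2: CAC His / AAU Asn — nonsynonymous.
Codon 3: CGC Arg / CGC Arg — identical.
Codon 4: GAG Glu / GAG Glu — identical.
Codon 5: AUC Ile / AUC Ile — identical.
Codon 6: GCA Ala / GCA Ala — identical.
Codon 7: UAU Tyr / UAC Tyr — synonymous.
Codon 8: CCA Pro / UUA Leu — nonsynonymous.
Nonsynonymous differences: 2.

2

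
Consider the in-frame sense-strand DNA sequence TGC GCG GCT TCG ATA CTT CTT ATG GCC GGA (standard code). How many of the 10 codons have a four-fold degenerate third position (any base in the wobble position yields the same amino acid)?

Codon 1 TGC (Cys): third position 2-fold.
Codon 2 GCG (Ala): third position 4-fold.
Codon 3 GCT (Ala): third position 4-fold.
Codon 4 TCG (Ser): third position 4-fold.
Codon 5 ATA (Ile): third position 3-fold.
Codon 6 CTT (Leu): third position 4-fold.
Codon 7 CTT (Leu): third position 4-fold.
Codon 8 ATG (Met): third position 1-fold.
Codon 9 GCC (Ala): third position 4-fold.
Codon 10 GGA (Gly): third position 4-fold.
Four-fold degenerate third positions: 7.

7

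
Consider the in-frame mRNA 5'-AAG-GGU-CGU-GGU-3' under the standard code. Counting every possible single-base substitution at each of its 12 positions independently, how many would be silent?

10

Codon 1 (AAG, Lys): 1 synonymous substitution.
Codon 2 (GGU, Gly): 3 synonymous substitutions.
Codon 3 (CGU, Arg): 3 synonymous substitutions.
Codon 4 (GGU, Gly): 3 synonymous substitutions.
Total: 1 + 3 + 3 + 3 = 10.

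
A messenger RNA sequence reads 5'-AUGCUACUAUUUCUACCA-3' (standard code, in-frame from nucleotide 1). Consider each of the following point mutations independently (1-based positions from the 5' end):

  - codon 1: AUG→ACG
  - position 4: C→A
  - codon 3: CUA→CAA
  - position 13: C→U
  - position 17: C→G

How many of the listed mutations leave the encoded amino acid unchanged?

1

Codon 1: AUG (Met) → ACG (Thr) — missense.
Codon 2: CUA (Leu) → AUA (Ile) — missense.
Codon 3: CUA (Leu) → CAA (Gln) — missense.
Codon 5: CUA (Leu) → UUA (Leu) — synonymous.
Codon 6: CCA (Pro) → CGA (Arg) — missense.
Synonymous: 1 of 5.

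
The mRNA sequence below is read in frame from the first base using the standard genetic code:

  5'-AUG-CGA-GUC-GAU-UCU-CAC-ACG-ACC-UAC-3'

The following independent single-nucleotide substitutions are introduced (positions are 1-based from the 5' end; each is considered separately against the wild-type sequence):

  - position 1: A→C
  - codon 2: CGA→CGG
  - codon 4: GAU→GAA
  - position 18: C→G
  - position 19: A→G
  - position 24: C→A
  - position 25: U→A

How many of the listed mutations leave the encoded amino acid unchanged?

Codon 1: AUG (Met) → CUG (Leu) — missense.
Codon 2: CGA (Arg) → CGG (Arg) — synonymous.
Codon 4: GAU (Asp) → GAA (Glu) — missense.
Codon 6: CAC (His) → CAG (Gln) — missense.
Codon 7: ACG (Thr) → GCG (Ala) — missense.
Codon 8: ACC (Thr) → ACA (Thr) — synonymous.
Codon 9: UAC (Tyr) → AAC (Asn) — missense.
Synonymous: 2 of 7.

2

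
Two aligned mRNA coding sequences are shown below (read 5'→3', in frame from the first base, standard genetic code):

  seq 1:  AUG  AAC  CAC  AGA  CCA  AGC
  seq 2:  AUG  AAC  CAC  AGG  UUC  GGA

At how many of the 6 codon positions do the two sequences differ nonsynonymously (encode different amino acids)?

Codon 1: AUG Met / AUG Met — identical.
Codon 2: AAC Asn / AAC Asn — identical.
Codon 3: CAC His / CAC His — identical.
Codon 4: AGA Arg / AGG Arg — synonymous.
Codon 5: CCA Pro / UUC Phe — nonsynonymous.
Codon 6: AGC Ser / GGA Gly — nonsynonymous.
Nonsynonymous differences: 2.

2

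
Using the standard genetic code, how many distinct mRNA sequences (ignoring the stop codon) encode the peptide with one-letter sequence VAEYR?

384

Val: 4 codons.
Ala: 4 codons.
Glu: 2 codons.
Tyr: 2 codons.
Arg: 6 codons.
4 × 4 × 2 × 2 × 6 = 384.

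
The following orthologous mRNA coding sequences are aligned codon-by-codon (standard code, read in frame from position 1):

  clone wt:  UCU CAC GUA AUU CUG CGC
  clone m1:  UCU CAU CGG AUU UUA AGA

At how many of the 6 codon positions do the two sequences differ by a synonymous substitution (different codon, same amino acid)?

Codon 1: UCU Ser / UCU Ser — identical.
Codon 2: CAC His / CAU His — synonymous.
Codon 3: GUA Val / CGG Arg — nonsynonymous.
Codon 4: AUU Ile / AUU Ile — identical.
Codon 5: CUG Leu / UUA Leu — synonymous.
Codon 6: CGC Arg / AGA Arg — synonymous.
Synonymous differences: 3.

3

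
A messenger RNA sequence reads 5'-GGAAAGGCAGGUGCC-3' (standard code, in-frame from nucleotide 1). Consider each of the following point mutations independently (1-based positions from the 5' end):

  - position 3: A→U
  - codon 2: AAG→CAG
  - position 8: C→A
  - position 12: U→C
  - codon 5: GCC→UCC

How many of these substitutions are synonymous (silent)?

Codon 1: GGA (Gly) → GGU (Gly) — synonymous.
Codon 2: AAG (Lys) → CAG (Gln) — missense.
Codon 3: GCA (Ala) → GAA (Glu) — missense.
Codon 4: GGU (Gly) → GGC (Gly) — synonymous.
Codon 5: GCC (Ala) → UCC (Ser) — missense.
Synonymous: 2 of 5.

2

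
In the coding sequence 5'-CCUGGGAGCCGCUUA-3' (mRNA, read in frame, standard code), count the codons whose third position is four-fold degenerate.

Codon 1 CCU (Pro): third position 4-fold.
Codon 2 GGG (Gly): third position 4-fold.
Codon 3 AGC (Ser): third position 2-fold.
Codon 4 CGC (Arg): third position 4-fold.
Codon 5 UUA (Leu): third position 2-fold.
Four-fold degenerate third positions: 3.

3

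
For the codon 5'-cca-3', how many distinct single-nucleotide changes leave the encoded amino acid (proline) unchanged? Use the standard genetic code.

Position 1: none → 0 synonymous.
Position 2: none → 0 synonymous.
Position 3: CCU, CCC, CCG → 3 synonymous.
Total: 0 + 0 + 3 = 3.

3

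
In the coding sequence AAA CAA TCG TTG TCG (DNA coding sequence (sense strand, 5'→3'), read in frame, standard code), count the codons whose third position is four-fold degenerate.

Codon 1 AAA (Lys): third position 2-fold.
Codon 2 CAA (Gln): third position 2-fold.
Codon 3 TCG (Ser): third position 4-fold.
Codon 4 TTG (Leu): third position 2-fold.
Codon 5 TCG (Ser): third position 4-fold.
Four-fold degenerate third positions: 2.

2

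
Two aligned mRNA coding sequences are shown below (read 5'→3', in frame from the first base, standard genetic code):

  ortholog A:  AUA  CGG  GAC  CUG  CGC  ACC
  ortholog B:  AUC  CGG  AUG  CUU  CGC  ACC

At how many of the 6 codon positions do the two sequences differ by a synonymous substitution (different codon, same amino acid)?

2

Codon 1: AUA Ile / AUC Ile — synonymous.
Codon 2: CGG Arg / CGG Arg — identical.
Codon 3: GAC Asp / AUG Met — nonsynonymous.
Codon 4: CUG Leu / CUU Leu — synonymous.
Codon 5: CGC Arg / CGC Arg — identical.
Codon 6: ACC Thr / ACC Thr — identical.
Synonymous differences: 2.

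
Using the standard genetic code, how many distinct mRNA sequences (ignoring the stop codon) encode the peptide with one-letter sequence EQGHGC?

Glu: 2 codons.
Gln: 2 codons.
Gly: 4 codons.
His: 2 codons.
Gly: 4 codons.
Cys: 2 codons.
2 × 2 × 4 × 2 × 4 × 2 = 256.

256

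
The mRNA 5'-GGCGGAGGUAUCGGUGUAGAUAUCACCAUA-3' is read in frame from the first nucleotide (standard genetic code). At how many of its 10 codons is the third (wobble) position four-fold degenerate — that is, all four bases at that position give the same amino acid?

6

Codon 1 GGC (Gly): third position 4-fold.
Codon 2 GGA (Gly): third position 4-fold.
Codon 3 GGU (Gly): third position 4-fold.
Codon 4 AUC (Ile): third position 3-fold.
Codon 5 GGU (Gly): third position 4-fold.
Codon 6 GUA (Val): third position 4-fold.
Codon 7 GAU (Asp): third position 2-fold.
Codon 8 AUC (Ile): third position 3-fold.
Codon 9 ACC (Thr): third position 4-fold.
Codon 10 AUA (Ile): third position 3-fold.
Four-fold degenerate third positions: 6.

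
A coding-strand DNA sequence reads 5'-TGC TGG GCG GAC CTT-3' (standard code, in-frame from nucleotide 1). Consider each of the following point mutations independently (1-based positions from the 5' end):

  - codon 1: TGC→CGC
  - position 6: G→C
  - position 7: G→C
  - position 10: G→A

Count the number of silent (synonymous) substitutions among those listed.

0

Codon 1: TGC (Cys) → CGC (Arg) — missense.
Codon 2: TGG (Trp) → TGC (Cys) — missense.
Codon 3: GCG (Ala) → CCG (Pro) — missense.
Codon 4: GAC (Asp) → AAC (Asn) — missense.
Synonymous: 0 of 4.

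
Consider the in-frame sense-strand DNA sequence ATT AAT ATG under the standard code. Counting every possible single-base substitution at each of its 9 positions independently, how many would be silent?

Codon 1 (ATT, Ile): 2 synonymous substitutions.
Codon 2 (AAT, Asn): 1 synonymous substitution.
Codon 3 (ATG, Met): 0 synonymous substitutions.
Total: 2 + 1 + 0 = 3.

3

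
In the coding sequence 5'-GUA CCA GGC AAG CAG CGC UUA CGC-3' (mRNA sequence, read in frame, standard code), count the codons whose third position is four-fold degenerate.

Codon 1 GUA (Val): third position 4-fold.
Codon 2 CCA (Pro): third position 4-fold.
Codon 3 GGC (Gly): third position 4-fold.
Codon 4 AAG (Lys): third position 2-fold.
Codon 5 CAG (Gln): third position 2-fold.
Codon 6 CGC (Arg): third position 4-fold.
Codon 7 UUA (Leu): third position 2-fold.
Codon 8 CGC (Arg): third position 4-fold.
Four-fold degenerate third positions: 5.

5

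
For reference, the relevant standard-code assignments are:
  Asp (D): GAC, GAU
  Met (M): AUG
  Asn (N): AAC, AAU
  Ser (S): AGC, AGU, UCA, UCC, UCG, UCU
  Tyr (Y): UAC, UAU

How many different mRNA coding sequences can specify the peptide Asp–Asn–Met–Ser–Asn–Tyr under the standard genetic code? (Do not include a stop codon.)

Asp: 2 codons.
Asn: 2 codons.
Met: 1 codon.
Ser: 6 codons.
Asn: 2 codons.
Tyr: 2 codons.
2 × 2 × 1 × 6 × 2 × 2 = 96.

96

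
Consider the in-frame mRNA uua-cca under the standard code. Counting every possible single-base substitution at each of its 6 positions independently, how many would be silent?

Codon 1 (UUA, Leu): 2 synonymous substitutions.
Codon 2 (CCA, Pro): 3 synonymous substitutions.
Total: 2 + 3 = 5.

5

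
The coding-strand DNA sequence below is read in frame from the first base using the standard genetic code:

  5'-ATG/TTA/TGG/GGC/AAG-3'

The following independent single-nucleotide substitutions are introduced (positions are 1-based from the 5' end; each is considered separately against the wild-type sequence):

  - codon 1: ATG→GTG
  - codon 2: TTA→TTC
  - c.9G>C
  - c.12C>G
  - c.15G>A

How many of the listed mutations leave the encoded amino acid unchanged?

2

Codon 1: ATG (Met) → GTG (Val) — missense.
Codon 2: TTA (Leu) → TTC (Phe) — missense.
Codon 3: TGG (Trp) → TGC (Cys) — missense.
Codon 4: GGC (Gly) → GGG (Gly) — synonymous.
Codon 5: AAG (Lys) → AAA (Lys) — synonymous.
Synonymous: 2 of 5.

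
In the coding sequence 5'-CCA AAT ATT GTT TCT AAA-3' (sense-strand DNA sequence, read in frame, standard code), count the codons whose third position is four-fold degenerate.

3

Codon 1 CCA (Pro): third position 4-fold.
Codon 2 AAT (Asn): third position 2-fold.
Codon 3 ATT (Ile): third position 3-fold.
Codon 4 GTT (Val): third position 4-fold.
Codon 5 TCT (Ser): third position 4-fold.
Codon 6 AAA (Lys): third position 2-fold.
Four-fold degenerate third positions: 3.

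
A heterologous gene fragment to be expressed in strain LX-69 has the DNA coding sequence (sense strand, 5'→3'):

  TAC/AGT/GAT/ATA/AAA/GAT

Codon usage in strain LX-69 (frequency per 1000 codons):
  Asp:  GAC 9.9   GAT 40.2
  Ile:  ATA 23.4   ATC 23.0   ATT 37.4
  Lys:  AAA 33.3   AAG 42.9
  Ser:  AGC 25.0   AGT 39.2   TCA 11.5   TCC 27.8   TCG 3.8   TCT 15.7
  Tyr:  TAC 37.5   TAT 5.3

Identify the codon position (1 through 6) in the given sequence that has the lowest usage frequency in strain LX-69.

Codon 1 TAC (Tyr): 37.5 per 1000.
Codon 2 AGT (Ser): 39.2 per 1000.
Codon 3 GAT (Asp): 40.2 per 1000.
Codon 4 ATA (Ile): 23.4 per 1000.
Codon 5 AAA (Lys): 33.3 per 1000.
Codon 6 GAT (Asp): 40.2 per 1000.
Lowest frequency is 23.4 at codon 4.

4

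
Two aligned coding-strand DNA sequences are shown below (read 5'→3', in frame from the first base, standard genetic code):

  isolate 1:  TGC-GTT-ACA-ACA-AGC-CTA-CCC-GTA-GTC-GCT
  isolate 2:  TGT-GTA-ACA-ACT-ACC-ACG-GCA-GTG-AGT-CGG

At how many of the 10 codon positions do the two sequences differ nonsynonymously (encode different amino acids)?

5

Codon 1: TGC Cys / TGT Cys — synonymous.
Codon 2: GTT Val / GTA Val — synonymous.
Codon 3: ACA Thr / ACA Thr — identical.
Codon 4: ACA Thr / ACT Thr — synonymous.
Codon 5: AGC Ser / ACC Thr — nonsynonymous.
Codon 6: CTA Leu / ACG Thr — nonsynonymous.
Codon 7: CCC Pro / GCA Ala — nonsynonymous.
Codon 8: GTA Val / GTG Val — synonymous.
Codon 9: GTC Val / AGT Ser — nonsynonymous.
Codon 10: GCT Ala / CGG Arg — nonsynonymous.
Nonsynonymous differences: 5.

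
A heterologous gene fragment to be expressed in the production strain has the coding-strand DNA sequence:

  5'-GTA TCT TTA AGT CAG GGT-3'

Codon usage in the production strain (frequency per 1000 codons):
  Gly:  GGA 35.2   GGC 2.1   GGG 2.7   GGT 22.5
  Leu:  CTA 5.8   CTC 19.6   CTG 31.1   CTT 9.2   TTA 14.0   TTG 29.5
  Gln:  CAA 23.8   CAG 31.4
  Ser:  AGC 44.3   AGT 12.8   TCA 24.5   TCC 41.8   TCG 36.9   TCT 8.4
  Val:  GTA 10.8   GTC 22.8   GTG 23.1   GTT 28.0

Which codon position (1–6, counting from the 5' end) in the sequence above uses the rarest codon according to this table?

Codon 1 GTA (Val): 10.8 per 1000.
Codon 2 TCT (Ser): 8.4 per 1000.
Codon 3 TTA (Leu): 14.0 per 1000.
Codon 4 AGT (Ser): 12.8 per 1000.
Codon 5 CAG (Gln): 31.4 per 1000.
Codon 6 GGT (Gly): 22.5 per 1000.
Lowest frequency is 8.4 at codon 2.

2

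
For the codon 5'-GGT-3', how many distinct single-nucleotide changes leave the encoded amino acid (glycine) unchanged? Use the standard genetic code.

Position 1: none → 0 synonymous.
Position 2: none → 0 synonymous.
Position 3: GGC, GGA, GGG → 3 synonymous.
Total: 0 + 0 + 3 = 3.

3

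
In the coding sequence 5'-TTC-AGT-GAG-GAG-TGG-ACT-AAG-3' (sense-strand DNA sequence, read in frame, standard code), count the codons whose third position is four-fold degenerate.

1

Codon 1 TTC (Phe): third position 2-fold.
Codon 2 AGT (Ser): third position 2-fold.
Codon 3 GAG (Glu): third position 2-fold.
Codon 4 GAG (Glu): third position 2-fold.
Codon 5 TGG (Trp): third position 1-fold.
Codon 6 ACT (Thr): third position 4-fold.
Codon 7 AAG (Lys): third position 2-fold.
Four-fold degenerate third positions: 1.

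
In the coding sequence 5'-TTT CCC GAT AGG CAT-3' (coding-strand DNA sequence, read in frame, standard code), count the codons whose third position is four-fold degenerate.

1

Codon 1 TTT (Phe): third position 2-fold.
Codon 2 CCC (Pro): third position 4-fold.
Codon 3 GAT (Asp): third position 2-fold.
Codon 4 AGG (Arg): third position 2-fold.
Codon 5 CAT (His): third position 2-fold.
Four-fold degenerate third positions: 1.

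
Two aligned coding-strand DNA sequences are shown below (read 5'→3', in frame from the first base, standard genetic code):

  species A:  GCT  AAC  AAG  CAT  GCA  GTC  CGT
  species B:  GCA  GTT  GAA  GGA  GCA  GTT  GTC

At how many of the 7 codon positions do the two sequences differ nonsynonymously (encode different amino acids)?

4

Codon 1: GCT Ala / GCA Ala — synonymous.
Codon 2: AAC Asn / GTT Val — nonsynonymous.
Codon 3: AAG Lys / GAA Glu — nonsynonymous.
Codon 4: CAT His / GGA Gly — nonsynonymous.
Codon 5: GCA Ala / GCA Ala — identical.
Codon 6: GTC Val / GTT Val — synonymous.
Codon 7: CGT Arg / GTC Val — nonsynonymous.
Nonsynonymous differences: 4.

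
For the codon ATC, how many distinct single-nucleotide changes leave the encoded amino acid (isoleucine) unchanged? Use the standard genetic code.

2

Position 1: none → 0 synonymous.
Position 2: none → 0 synonymous.
Position 3: ATT, ATA → 2 synonymous.
Total: 0 + 0 + 2 = 2.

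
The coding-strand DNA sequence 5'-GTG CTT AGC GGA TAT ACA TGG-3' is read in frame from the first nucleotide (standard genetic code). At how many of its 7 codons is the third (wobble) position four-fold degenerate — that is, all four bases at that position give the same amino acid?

4

Codon 1 GTG (Val): third position 4-fold.
Codon 2 CTT (Leu): third position 4-fold.
Codon 3 AGC (Ser): third position 2-fold.
Codon 4 GGA (Gly): third position 4-fold.
Codon 5 TAT (Tyr): third position 2-fold.
Codon 6 ACA (Thr): third position 4-fold.
Codon 7 TGG (Trp): third position 1-fold.
Four-fold degenerate third positions: 4.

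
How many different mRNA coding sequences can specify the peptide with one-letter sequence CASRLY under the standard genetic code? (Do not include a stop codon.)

3456

Cys: 2 codons.
Ala: 4 codons.
Ser: 6 codons.
Arg: 6 codons.
Leu: 6 codons.
Tyr: 2 codons.
2 × 4 × 6 × 6 × 6 × 2 = 3456.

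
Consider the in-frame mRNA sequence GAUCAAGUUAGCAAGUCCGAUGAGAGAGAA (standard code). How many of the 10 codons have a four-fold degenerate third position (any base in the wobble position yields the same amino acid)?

2

Codon 1 GAU (Asp): third position 2-fold.
Codon 2 CAA (Gln): third position 2-fold.
Codon 3 GUU (Val): third position 4-fold.
Codon 4 AGC (Ser): third position 2-fold.
Codon 5 AAG (Lys): third position 2-fold.
Codon 6 UCC (Ser): third position 4-fold.
Codon 7 GAU (Asp): third position 2-fold.
Codon 8 GAG (Glu): third position 2-fold.
Codon 9 AGA (Arg): third position 2-fold.
Codon 10 GAA (Glu): third position 2-fold.
Four-fold degenerate third positions: 2.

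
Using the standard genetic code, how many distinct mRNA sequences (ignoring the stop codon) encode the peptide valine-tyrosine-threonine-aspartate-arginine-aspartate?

Val: 4 codons.
Tyr: 2 codons.
Thr: 4 codons.
Asp: 2 codons.
Arg: 6 codons.
Asp: 2 codons.
4 × 2 × 4 × 2 × 6 × 2 = 768.

768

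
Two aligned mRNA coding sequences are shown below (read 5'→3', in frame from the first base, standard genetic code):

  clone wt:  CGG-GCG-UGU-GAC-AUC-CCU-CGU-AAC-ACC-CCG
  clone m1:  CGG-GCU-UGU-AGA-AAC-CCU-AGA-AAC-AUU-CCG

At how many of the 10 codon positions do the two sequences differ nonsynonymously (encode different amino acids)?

Codon 1: CGG Arg / CGG Arg — identical.
Codon 2: GCG Ala / GCU Ala — synonymous.
Codon 3: UGU Cys / UGU Cys — identical.
Codon 4: GAC Asp / AGA Arg — nonsynonymous.
Codon 5: AUC Ile / AAC Asn — nonsynonymous.
Codon 6: CCU Pro / CCU Pro — identical.
Codon 7: CGU Arg / AGA Arg — synonymous.
Codon 8: AAC Asn / AAC Asn — identical.
Codon 9: ACC Thr / AUU Ile — nonsynonymous.
Codon 10: CCG Pro / CCG Pro — identical.
Nonsynonymous differences: 3.

3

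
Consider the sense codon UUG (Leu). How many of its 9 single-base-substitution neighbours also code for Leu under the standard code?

2

Position 1: CUG → 1 synonymous.
Position 2: none → 0 synonymous.
Position 3: UUA → 1 synonymous.
Total: 1 + 0 + 1 = 2.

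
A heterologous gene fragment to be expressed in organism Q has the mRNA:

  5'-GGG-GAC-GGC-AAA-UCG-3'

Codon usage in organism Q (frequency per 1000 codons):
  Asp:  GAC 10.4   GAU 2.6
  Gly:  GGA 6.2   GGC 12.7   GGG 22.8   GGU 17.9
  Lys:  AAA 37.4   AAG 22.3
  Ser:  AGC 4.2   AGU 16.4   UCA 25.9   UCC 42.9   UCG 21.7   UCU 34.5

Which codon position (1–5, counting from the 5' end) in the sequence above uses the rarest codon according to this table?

2

Codon 1 GGG (Gly): 22.8 per 1000.
Codon 2 GAC (Asp): 10.4 per 1000.
Codon 3 GGC (Gly): 12.7 per 1000.
Codon 4 AAA (Lys): 37.4 per 1000.
Codon 5 UCG (Ser): 21.7 per 1000.
Lowest frequency is 10.4 at codon 2.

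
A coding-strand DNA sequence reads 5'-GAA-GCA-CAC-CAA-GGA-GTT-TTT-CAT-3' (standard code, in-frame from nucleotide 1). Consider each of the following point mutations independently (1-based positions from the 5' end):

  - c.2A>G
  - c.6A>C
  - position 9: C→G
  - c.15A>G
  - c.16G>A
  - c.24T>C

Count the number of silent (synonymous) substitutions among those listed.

3

Codon 1: GAA (Glu) → GGA (Gly) — missense.
Codon 2: GCA (Ala) → GCC (Ala) — synonymous.
Codon 3: CAC (His) → CAG (Gln) — missense.
Codon 5: GGA (Gly) → GGG (Gly) — synonymous.
Codon 6: GTT (Val) → ATT (Ile) — missense.
Codon 8: CAT (His) → CAC (His) — synonymous.
Synonymous: 3 of 6.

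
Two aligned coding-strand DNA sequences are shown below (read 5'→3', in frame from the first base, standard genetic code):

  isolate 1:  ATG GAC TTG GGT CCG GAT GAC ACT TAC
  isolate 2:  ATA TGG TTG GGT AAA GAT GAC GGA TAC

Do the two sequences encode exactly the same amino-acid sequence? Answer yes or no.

Codon 1: ATG Met / ATA Ile — nonsynonymous.
Codon 2: GAC Asp / TGG Trp — nonsynonymous.
Codon 3: TTG Leu / TTG Leu — identical.
Codon 4: GGT Gly / GGT Gly — identical.
Codon 5: CCG Pro / AAA Lys — nonsynonymous.
Codon 6: GAT Asp / GAT Asp — identical.
Codon 7: GAC Asp / GAC Asp — identical.
Codon 8: ACT Thr / GGA Gly — nonsynonymous.
Codon 9: TAC Tyr / TAC Tyr — identical.
Nonsynonymous differences: 4 → different protein.

no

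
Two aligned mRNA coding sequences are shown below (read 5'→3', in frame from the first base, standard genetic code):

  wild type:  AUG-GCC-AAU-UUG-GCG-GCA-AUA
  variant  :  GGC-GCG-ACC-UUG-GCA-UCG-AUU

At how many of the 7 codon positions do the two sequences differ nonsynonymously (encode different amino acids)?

3

Codon 1: AUG Met / GGC Gly — nonsynonymous.
Codon 2: GCC Ala / GCG Ala — synonymous.
Codon 3: AAU Asn / ACC Thr — nonsynonymous.
Codon 4: UUG Leu / UUG Leu — identical.
Codon 5: GCG Ala / GCA Ala — synonymous.
Codon 6: GCA Ala / UCG Ser — nonsynonymous.
Codon 7: AUA Ile / AUU Ile — synonymous.
Nonsynonymous differences: 3.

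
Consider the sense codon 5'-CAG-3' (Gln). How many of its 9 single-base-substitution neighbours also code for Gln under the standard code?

1

Position 1: none → 0 synonymous.
Position 2: none → 0 synonymous.
Position 3: CAA → 1 synonymous.
Total: 0 + 0 + 1 = 1.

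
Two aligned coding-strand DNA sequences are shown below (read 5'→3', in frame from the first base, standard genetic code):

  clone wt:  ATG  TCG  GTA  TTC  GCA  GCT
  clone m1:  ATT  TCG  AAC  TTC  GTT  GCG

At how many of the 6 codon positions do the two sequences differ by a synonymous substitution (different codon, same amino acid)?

1

Codon 1: ATG Met / ATT Ile — nonsynonymous.
Codon 2: TCG Ser / TCG Ser — identical.
Codon 3: GTA Val / AAC Asn — nonsynonymous.
Codon 4: TTC Phe / TTC Phe — identical.
Codon 5: GCA Ala / GTT Val — nonsynonymous.
Codon 6: GCT Ala / GCG Ala — synonymous.
Synonymous differences: 1.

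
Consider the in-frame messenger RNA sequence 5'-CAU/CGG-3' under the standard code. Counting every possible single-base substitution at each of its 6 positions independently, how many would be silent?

5

Codon 1 (CAU, His): 1 synonymous substitution.
Codon 2 (CGG, Arg): 4 synonymous substitutions.
Total: 1 + 4 = 5.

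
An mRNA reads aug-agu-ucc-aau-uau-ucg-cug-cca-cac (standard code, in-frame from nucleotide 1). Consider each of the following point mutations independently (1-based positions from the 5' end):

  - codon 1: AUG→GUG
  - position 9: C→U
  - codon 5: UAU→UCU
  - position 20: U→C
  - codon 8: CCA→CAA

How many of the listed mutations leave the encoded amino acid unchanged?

Codon 1: AUG (Met) → GUG (Val) — missense.
Codon 3: UCC (Ser) → UCU (Ser) — synonymous.
Codon 5: UAU (Tyr) → UCU (Ser) — missense.
Codon 7: CUG (Leu) → CCG (Pro) — missense.
Codon 8: CCA (Pro) → CAA (Gln) — missense.
Synonymous: 1 of 5.

1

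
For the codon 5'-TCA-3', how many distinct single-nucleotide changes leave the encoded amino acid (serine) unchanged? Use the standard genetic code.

3

Position 1: none → 0 synonymous.
Position 2: none → 0 synonymous.
Position 3: TCT, TCC, TCG → 3 synonymous.
Total: 0 + 0 + 3 = 3.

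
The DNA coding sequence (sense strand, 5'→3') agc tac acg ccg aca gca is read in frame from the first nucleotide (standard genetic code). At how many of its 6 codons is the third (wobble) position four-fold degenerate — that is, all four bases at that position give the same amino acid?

Codon 1 AGC (Ser): third position 2-fold.
Codon 2 TAC (Tyr): third position 2-fold.
Codon 3 ACG (Thr): third position 4-fold.
Codon 4 CCG (Pro): third position 4-fold.
Codon 5 ACA (Thr): third position 4-fold.
Codon 6 GCA (Ala): third position 4-fold.
Four-fold degenerate third positions: 4.

4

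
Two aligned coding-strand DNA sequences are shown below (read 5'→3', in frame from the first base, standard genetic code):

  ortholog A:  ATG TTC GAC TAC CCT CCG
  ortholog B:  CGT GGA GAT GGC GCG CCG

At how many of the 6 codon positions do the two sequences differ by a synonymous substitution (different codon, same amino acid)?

1

Codon 1: ATG Met / CGT Arg — nonsynonymous.
Codon 2: TTC Phe / GGA Gly — nonsynonymous.
Codon 3: GAC Asp / GAT Asp — synonymous.
Codon 4: TAC Tyr / GGC Gly — nonsynonymous.
Codon 5: CCT Pro / GCG Ala — nonsynonymous.
Codon 6: CCG Pro / CCG Pro — identical.
Synonymous differences: 1.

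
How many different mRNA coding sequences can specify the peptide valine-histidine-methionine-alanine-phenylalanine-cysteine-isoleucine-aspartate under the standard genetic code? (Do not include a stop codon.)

768

Val: 4 codons.
His: 2 codons.
Met: 1 codon.
Ala: 4 codons.
Phe: 2 codons.
Cys: 2 codons.
Ile: 3 codons.
Asp: 2 codons.
4 × 2 × 1 × 4 × 2 × 2 × 3 × 2 = 768.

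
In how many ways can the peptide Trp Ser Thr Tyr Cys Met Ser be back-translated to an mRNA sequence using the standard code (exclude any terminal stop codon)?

576

Trp: 1 codon.
Ser: 6 codons.
Thr: 4 codons.
Tyr: 2 codons.
Cys: 2 codons.
Met: 1 codon.
Ser: 6 codons.
1 × 6 × 4 × 2 × 2 × 1 × 6 = 576.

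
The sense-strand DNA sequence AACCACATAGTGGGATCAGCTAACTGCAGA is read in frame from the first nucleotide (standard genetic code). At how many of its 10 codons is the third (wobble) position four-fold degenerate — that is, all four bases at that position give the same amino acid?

4

Codon 1 AAC (Asn): third position 2-fold.
Codon 2 CAC (His): third position 2-fold.
Codon 3 ATA (Ile): third position 3-fold.
Codon 4 GTG (Val): third position 4-fold.
Codon 5 GGA (Gly): third position 4-fold.
Codon 6 TCA (Ser): third position 4-fold.
Codon 7 GCT (Ala): third position 4-fold.
Codon 8 AAC (Asn): third position 2-fold.
Codon 9 TGC (Cys): third position 2-fold.
Codon 10 AGA (Arg): third position 2-fold.
Four-fold degenerate third positions: 4.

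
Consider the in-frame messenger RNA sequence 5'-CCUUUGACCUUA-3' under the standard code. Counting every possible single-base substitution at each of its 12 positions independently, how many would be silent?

Codon 1 (CCU, Pro): 3 synonymous substitutions.
Codon 2 (UUG, Leu): 2 synonymous substitutions.
Codon 3 (ACC, Thr): 3 synonymous substitutions.
Codon 4 (UUA, Leu): 2 synonymous substitutions.
Total: 3 + 2 + 3 + 2 = 10.

10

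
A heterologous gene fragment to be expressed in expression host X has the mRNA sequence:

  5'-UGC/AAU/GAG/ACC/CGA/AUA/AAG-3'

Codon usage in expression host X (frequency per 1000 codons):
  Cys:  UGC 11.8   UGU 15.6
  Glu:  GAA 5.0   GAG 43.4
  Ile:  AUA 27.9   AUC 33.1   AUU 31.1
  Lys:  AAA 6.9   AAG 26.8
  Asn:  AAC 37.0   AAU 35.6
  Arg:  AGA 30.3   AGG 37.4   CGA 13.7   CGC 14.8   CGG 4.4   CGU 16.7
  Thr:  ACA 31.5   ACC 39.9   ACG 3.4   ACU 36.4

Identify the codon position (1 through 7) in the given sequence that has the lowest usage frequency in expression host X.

1

Codon 1 UGC (Cys): 11.8 per 1000.
Codon 2 AAU (Asn): 35.6 per 1000.
Codon 3 GAG (Glu): 43.4 per 1000.
Codon 4 ACC (Thr): 39.9 per 1000.
Codon 5 CGA (Arg): 13.7 per 1000.
Codon 6 AUA (Ile): 27.9 per 1000.
Codon 7 AAG (Lys): 26.8 per 1000.
Lowest frequency is 11.8 at codon 1.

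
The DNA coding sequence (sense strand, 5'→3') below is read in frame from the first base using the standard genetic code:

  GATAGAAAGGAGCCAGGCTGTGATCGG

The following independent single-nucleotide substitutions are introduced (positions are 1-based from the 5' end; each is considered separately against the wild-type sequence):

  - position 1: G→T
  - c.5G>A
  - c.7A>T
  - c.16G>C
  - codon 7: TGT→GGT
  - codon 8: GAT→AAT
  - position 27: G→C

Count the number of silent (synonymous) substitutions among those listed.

1

Codon 1: GAT (Asp) → TAT (Tyr) — missense.
Codon 2: AGA (Arg) → AAA (Lys) — missense.
Codon 3: AAG (Lys) → TAG (Stop) — nonsense.
Codon 6: GGC (Gly) → CGC (Arg) — missense.
Codon 7: TGT (Cys) → GGT (Gly) — missense.
Codon 8: GAT (Asp) → AAT (Asn) — missense.
Codon 9: CGG (Arg) → CGC (Arg) — synonymous.
Synonymous: 1 of 7.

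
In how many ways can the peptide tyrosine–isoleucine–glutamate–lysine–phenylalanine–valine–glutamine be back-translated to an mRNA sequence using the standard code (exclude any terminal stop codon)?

Tyr: 2 codons.
Ile: 3 codons.
Glu: 2 codons.
Lys: 2 codons.
Phe: 2 codons.
Val: 4 codons.
Gln: 2 codons.
2 × 3 × 2 × 2 × 2 × 4 × 2 = 384.

384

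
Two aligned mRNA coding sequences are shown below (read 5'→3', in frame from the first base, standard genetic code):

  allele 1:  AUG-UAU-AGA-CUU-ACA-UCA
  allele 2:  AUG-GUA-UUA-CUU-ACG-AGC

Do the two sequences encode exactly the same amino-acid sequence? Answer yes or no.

no

Codon 1: AUG Met / AUG Met — identical.
Codon 2: UAU Tyr / GUA Val — nonsynonymous.
Codon 3: AGA Arg / UUA Leu — nonsynonymous.
Codon 4: CUU Leu / CUU Leu — identical.
Codon 5: ACA Thr / ACG Thr — synonymous.
Codon 6: UCA Ser / AGC Ser — synonymous.
Nonsynonymous differences: 2 → different protein.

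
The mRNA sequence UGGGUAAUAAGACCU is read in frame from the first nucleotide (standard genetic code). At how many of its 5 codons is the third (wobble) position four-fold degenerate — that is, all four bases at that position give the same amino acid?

2

Codon 1 UGG (Trp): third position 1-fold.
Codon 2 GUA (Val): third position 4-fold.
Codon 3 AUA (Ile): third position 3-fold.
Codon 4 AGA (Arg): third position 2-fold.
Codon 5 CCU (Pro): third position 4-fold.
Four-fold degenerate third positions: 2.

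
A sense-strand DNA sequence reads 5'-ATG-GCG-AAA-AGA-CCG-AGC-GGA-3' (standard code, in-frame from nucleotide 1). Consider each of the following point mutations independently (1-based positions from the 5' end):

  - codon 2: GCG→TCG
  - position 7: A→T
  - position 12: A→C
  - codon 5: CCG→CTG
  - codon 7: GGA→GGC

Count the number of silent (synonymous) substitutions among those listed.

1

Codon 2: GCG (Ala) → TCG (Ser) — missense.
Codon 3: AAA (Lys) → TAA (Stop) — nonsense.
Codon 4: AGA (Arg) → AGC (Ser) — missense.
Codon 5: CCG (Pro) → CTG (Leu) — missense.
Codon 7: GGA (Gly) → GGC (Gly) — synonymous.
Synonymous: 1 of 5.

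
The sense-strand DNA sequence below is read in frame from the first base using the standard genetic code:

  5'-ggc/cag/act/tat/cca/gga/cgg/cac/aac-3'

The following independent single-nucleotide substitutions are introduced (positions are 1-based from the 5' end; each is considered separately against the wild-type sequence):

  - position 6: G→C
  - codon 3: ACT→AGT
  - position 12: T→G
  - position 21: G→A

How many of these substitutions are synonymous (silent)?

Codon 2: CAG (Gln) → CAC (His) — missense.
Codon 3: ACT (Thr) → AGT (Ser) — missense.
Codon 4: TAT (Tyr) → TAG (Stop) — nonsense.
Codon 7: CGG (Arg) → CGA (Arg) — synonymous.
Synonymous: 1 of 4.

1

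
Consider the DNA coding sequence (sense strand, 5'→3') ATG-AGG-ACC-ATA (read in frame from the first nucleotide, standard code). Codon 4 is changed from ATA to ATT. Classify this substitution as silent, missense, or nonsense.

Position 12 falls in codon 4: ATA → Ile.
After the substitution the codon is ATT → Ile.
Both encode Ile, so the change is synonymous.

silent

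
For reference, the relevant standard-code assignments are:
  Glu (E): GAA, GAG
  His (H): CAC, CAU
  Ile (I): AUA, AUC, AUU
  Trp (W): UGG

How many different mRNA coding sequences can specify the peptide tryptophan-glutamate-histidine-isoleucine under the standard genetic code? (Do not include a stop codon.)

12

Trp: 1 codon.
Glu: 2 codons.
His: 2 codons.
Ile: 3 codons.
1 × 2 × 2 × 3 = 12.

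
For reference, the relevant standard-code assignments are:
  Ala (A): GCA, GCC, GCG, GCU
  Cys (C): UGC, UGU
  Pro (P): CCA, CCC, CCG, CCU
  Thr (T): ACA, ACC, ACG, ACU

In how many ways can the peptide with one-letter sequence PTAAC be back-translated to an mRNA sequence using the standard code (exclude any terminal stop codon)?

512

Pro: 4 codons.
Thr: 4 codons.
Ala: 4 codons.
Ala: 4 codons.
Cys: 2 codons.
4 × 4 × 4 × 4 × 2 = 512.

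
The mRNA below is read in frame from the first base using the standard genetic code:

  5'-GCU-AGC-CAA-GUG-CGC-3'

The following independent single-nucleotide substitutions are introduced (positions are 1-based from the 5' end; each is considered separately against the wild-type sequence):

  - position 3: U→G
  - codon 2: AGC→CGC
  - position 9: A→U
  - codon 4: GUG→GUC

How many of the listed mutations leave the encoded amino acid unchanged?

Codon 1: GCU (Ala) → GCG (Ala) — synonymous.
Codon 2: AGC (Ser) → CGC (Arg) — missense.
Codon 3: CAA (Gln) → CAU (His) — missense.
Codon 4: GUG (Val) → GUC (Val) — synonymous.
Synonymous: 2 of 4.

2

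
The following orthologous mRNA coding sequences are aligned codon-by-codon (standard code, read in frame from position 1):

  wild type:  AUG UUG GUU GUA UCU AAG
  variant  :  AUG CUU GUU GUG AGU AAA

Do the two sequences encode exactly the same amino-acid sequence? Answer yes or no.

Codon 1: AUG Met / AUG Met — identical.
Codon 2: UUG Leu / CUU Leu — synonymous.
Codon 3: GUU Val / GUU Val — identical.
Codon 4: GUA Val / GUG Val — synonymous.
Codon 5: UCU Ser / AGU Ser — synonymous.
Codon 6: AAG Lys / AAA Lys — synonymous.
Nonsynonymous differences: 0 → same protein.

yes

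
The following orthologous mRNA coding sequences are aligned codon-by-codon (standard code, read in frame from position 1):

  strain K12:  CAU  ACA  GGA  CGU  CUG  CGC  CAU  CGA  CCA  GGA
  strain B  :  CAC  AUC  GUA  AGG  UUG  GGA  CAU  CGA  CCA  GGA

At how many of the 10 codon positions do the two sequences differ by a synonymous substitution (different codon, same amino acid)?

3

Codon 1: CAU His / CAC His — synonymous.
Codon 2: ACA Thr / AUC Ile — nonsynonymous.
Codon 3: GGA Gly / GUA Val — nonsynonymous.
Codon 4: CGU Arg / AGG Arg — synonymous.
Codon 5: CUG Leu / UUG Leu — synonymous.
Codon 6: CGC Arg / GGA Gly — nonsynonymous.
Codon 7: CAU His / CAU His — identical.
Codon 8: CGA Arg / CGA Arg — identical.
Codon 9: CCA Pro / CCA Pro — identical.
Codon 10: GGA Gly / GGA Gly — identical.
Synonymous differences: 3.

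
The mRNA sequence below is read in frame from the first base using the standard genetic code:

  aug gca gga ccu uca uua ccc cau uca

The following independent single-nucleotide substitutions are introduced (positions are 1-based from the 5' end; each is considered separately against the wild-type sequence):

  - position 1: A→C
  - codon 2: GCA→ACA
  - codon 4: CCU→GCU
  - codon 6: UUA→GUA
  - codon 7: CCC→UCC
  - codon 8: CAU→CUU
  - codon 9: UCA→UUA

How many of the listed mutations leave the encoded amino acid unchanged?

0

Codon 1: AUG (Met) → CUG (Leu) — missense.
Codon 2: GCA (Ala) → ACA (Thr) — missense.
Codon 4: CCU (Pro) → GCU (Ala) — missense.
Codon 6: UUA (Leu) → GUA (Val) — missense.
Codon 7: CCC (Pro) → UCC (Ser) — missense.
Codon 8: CAU (His) → CUU (Leu) — missense.
Codon 9: UCA (Ser) → UUA (Leu) — missense.
Synonymous: 0 of 7.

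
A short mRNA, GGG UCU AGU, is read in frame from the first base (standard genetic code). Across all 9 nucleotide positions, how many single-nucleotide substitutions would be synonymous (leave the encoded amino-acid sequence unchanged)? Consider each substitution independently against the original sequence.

Codon 1 (GGG, Gly): 3 synonymous substitutions.
Codon 2 (UCU, Ser): 3 synonymous substitutions.
Codon 3 (AGU, Ser): 1 synonymous substitution.
Total: 3 + 3 + 1 = 7.

7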